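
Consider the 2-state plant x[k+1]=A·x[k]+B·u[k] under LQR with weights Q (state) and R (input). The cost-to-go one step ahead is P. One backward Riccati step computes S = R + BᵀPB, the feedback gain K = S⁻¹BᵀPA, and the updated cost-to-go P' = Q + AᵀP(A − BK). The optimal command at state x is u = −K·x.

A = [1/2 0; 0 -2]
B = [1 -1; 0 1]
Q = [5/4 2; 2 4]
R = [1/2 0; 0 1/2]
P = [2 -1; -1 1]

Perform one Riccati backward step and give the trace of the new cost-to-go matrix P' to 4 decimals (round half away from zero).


BᵀP = [2.0000 -1.0000; -3.0000 2.0000]
S = R + BᵀPB = [1/2 0; 0 1/2] + [2.0000 -3.0000; -3.0000 5.0000] = [2.5000 -3.0000; -3.0000 5.5000]
BᵀPA = [1.0000 2.0000; -1.5000 -4.0000]
K = S⁻¹·BᵀPA = [0.2105 -0.2105; -0.1579 -0.8421]
A−BK = [0.1316 -0.6316; 0.1579 -1.1579]
AᵀP(A−BK) = [0.0526 -0.0526; -0.0526 1.0526]
P' = Q + AᵀP(A−BK) = [1.3026 1.9474; 1.9474 5.0526]
tr(P') = 6.3553

6.3553


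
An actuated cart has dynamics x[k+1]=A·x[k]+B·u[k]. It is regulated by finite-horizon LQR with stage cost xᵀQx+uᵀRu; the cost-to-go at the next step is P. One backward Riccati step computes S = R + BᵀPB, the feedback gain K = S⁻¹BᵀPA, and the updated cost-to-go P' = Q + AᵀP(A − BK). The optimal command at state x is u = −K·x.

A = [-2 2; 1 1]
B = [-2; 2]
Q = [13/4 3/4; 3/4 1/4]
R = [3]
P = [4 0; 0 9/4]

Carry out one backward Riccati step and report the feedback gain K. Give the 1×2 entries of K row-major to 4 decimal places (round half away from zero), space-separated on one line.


0.7321 -0.4107

BᵀP = [-8.0000 4.5000]
S = R + BᵀPB = [3] + [25.0000] = [28.0000]
BᵀPA = [20.5000 -11.5000]
K = S⁻¹·BᵀPA = [0.7321 -0.4107]
A−BK = [-0.5357 1.1786; -0.4643 1.8214]
AᵀP(A−BK) = [3.2411 -5.3304; -5.3304 13.5268]
P' = Q + AᵀP(A−BK) = [6.4911 -4.5804; -4.5804 13.7768]
tr(P') = 20.2679


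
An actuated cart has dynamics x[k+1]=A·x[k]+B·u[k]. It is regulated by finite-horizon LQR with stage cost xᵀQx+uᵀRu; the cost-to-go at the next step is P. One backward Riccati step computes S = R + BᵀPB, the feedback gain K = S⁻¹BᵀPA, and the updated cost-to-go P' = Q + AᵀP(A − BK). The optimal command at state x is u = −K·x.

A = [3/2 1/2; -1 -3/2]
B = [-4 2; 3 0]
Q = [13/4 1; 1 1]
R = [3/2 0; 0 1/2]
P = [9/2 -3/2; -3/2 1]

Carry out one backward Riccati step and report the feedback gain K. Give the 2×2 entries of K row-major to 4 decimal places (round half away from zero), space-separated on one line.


BᵀP = [-22.5000 9.0000; 9.0000 -3.0000]
S = R + BᵀPB = [3/2 0; 0 1/2] + [117.0000 -45.0000; -45.0000 18.0000] = [118.5000 -45.0000; -45.0000 18.5000]
BᵀPA = [-42.7500 -24.7500; 16.5000 9.0000]
K = S⁻¹·BᵀPA = [-0.2892 -0.3161; 0.1883 -0.2825]
A−BK = [-0.0336 -0.1996; -0.1323 -0.5516]
AᵀP(A−BK) = [0.1525 0.1463; 0.1463 0.3430]
P' = Q + AᵀP(A−BK) = [3.4025 1.1463; 1.1463 1.3430]
tr(P') = 4.7455

-0.2892 -0.3161 0.1883 -0.2825


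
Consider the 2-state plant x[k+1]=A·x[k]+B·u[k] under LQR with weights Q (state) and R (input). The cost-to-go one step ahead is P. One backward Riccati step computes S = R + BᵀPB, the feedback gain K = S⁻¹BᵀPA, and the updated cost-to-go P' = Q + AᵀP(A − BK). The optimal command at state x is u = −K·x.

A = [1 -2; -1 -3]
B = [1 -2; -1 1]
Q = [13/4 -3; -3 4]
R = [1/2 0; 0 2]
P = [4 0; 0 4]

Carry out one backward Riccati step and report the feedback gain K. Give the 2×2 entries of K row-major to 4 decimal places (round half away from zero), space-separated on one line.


0.7442 3.1628 -0.1395 1.9070

BᵀP = [4.0000 -4.0000; -8.0000 4.0000]
S = R + BᵀPB = [1/2 0; 0 2] + [8.0000 -12.0000; -12.0000 20.0000] = [8.5000 -12.0000; -12.0000 22.0000]
BᵀPA = [8.0000 4.0000; -12.0000 4.0000]
K = S⁻¹·BᵀPA = [0.7442 3.1628; -0.1395 1.9070]
A−BK = [-0.0233 -1.3488; -0.1163 -1.7442]
AᵀP(A−BK) = [0.3721 1.5814; 1.5814 31.7209]
P' = Q + AᵀP(A−BK) = [3.6221 -1.4186; -1.4186 35.7209]
tr(P') = 39.3430


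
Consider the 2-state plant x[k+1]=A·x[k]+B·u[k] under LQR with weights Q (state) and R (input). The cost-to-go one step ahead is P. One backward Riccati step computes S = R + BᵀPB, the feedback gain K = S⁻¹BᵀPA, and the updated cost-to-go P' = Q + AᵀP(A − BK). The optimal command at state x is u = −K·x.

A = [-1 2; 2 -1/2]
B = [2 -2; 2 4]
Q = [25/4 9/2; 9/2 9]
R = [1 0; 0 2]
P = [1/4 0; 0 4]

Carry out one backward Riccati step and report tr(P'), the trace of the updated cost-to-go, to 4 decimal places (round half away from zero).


16.0969

BᵀP = [0.5000 8.0000; -0.5000 16.0000]
S = R + BᵀPB = [1 0; 0 2] + [17.0000 31.0000; 31.0000 65.0000] = [18.0000 31.0000; 31.0000 67.0000]
BᵀPA = [15.5000 -3.0000; 32.5000 -9.0000]
K = S⁻¹·BᵀPA = [0.1265 0.3184; 0.4265 -0.2816]
A−BK = [-0.4000 0.8000; 0.0408 -0.0102]
AᵀP(A−BK) = [0.4265 -0.2816; -0.2816 0.4204]
P' = Q + AᵀP(A−BK) = [6.6765 4.2184; 4.2184 9.4204]
tr(P') = 16.0969


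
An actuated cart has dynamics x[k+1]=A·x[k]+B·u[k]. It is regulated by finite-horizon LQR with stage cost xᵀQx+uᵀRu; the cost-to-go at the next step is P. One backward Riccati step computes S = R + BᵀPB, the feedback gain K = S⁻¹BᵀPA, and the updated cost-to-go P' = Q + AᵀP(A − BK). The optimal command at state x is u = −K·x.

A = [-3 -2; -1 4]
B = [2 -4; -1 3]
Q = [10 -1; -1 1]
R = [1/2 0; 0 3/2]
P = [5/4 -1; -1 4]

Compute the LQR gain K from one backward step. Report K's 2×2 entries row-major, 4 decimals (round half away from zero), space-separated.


-1.4525 0.4393 -0.4721 1.1541

BᵀP = [3.5000 -6.0000; -8.0000 16.0000]
S = R + BᵀPB = [1/2 0; 0 3/2] + [13.0000 -32.0000; -32.0000 80.0000] = [13.5000 -32.0000; -32.0000 81.5000]
BᵀPA = [-4.5000 -31.0000; 8.0000 80.0000]
K = S⁻¹·BᵀPA = [-1.4525 0.4393; -0.4721 1.1541]
A−BK = [-1.9836 1.7377; -1.0361 0.9770]
AᵀP(A−BK) = [6.4910 -5.7557; -5.7557 6.2918]
P' = Q + AᵀP(A−BK) = [16.4910 -6.7557; -6.7557 7.2918]
tr(P') = 23.7828


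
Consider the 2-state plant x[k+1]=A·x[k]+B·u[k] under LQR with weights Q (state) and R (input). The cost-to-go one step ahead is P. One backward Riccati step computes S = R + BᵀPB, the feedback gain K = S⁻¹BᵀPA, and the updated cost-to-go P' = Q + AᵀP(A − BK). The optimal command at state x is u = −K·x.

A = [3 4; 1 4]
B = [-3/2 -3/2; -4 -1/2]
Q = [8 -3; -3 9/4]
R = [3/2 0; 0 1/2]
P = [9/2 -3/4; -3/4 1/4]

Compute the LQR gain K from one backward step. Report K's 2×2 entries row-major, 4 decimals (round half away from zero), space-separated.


-0.1716 -0.5882 -1.7956 -1.9062

BᵀP = [-3.7500 0.1250; -6.3750 1.0000]
S = R + BᵀPB = [3/2 0; 0 1/2] + [5.1250 5.5625; 5.5625 9.0625] = [6.6250 5.5625; 5.5625 9.5625]
BᵀPA = [-11.1250 -14.5000; -18.1250 -21.5000]
K = S⁻¹·BᵀPA = [-0.1716 -0.5882; -1.7956 -1.9062]
A−BK = [0.0492 0.2584; -0.5843 0.6942]
AᵀP(A−BK) = [1.7956 1.9062; 1.9062 2.4876]
P' = Q + AᵀP(A−BK) = [9.7956 -1.0938; -1.0938 4.7376]
tr(P') = 14.5332


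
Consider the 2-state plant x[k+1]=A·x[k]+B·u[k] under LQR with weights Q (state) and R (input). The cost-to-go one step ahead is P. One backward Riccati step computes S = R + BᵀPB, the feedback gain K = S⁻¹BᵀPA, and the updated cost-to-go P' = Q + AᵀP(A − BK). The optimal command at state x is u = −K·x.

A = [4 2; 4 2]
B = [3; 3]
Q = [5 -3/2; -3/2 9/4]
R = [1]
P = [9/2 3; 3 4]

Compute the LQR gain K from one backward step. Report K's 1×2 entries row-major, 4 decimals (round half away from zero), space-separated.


BᵀP = [22.5000 21.0000]
S = R + BᵀPB = [1] + [130.5000] = [131.5000]
BᵀPA = [174.0000 87.0000]
K = S⁻¹·BᵀPA = [1.3232 0.6616]
A−BK = [0.0304 0.0152; 0.0304 0.0152]
AᵀP(A−BK) = [1.7643 0.8821; 0.8821 0.4411]
P' = Q + AᵀP(A−BK) = [6.7643 -0.6179; -0.6179 2.6911]
tr(P') = 9.4553

1.3232 0.6616


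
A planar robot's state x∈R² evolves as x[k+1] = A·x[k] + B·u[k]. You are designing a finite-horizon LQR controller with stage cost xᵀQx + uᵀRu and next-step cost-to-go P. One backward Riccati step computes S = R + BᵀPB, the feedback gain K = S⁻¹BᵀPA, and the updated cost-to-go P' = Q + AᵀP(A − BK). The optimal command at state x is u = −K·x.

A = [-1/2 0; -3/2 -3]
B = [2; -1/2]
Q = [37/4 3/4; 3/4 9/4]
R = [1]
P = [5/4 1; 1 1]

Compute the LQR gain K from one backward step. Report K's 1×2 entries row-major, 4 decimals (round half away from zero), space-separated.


-0.7647 -1.0588

BᵀP = [2.0000 1.5000]
S = R + BᵀPB = [1] + [3.2500] = [4.2500]
BᵀPA = [-3.2500 -4.5000]
K = S⁻¹·BᵀPA = [-0.7647 -1.0588]
A−BK = [1.0294 2.1176; -1.8824 -3.5294]
AᵀP(A−BK) = [1.5772 2.5588; 2.5588 4.2353]
P' = Q + AᵀP(A−BK) = [10.8272 3.3088; 3.3088 6.4853]
tr(P') = 17.3125


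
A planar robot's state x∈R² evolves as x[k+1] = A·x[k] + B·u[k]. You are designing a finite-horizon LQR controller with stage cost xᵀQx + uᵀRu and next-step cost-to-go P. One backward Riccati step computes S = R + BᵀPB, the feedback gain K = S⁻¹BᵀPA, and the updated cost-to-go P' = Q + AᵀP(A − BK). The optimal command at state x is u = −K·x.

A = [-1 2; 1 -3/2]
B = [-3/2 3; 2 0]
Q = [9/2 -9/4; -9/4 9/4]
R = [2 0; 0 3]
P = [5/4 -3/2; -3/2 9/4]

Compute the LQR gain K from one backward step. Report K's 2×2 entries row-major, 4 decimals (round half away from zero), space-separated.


0.4047 -0.6728 -0.1636 0.3094

BᵀP = [-4.8750 6.7500; 3.7500 -4.5000]
S = R + BᵀPB = [2 0; 0 3] + [20.8125 -14.6250; -14.6250 11.2500] = [22.8125 -14.6250; -14.6250 14.2500]
BᵀPA = [11.6250 -19.8750; -8.2500 14.2500]
K = S⁻¹·BᵀPA = [0.4047 -0.6728; -0.1636 0.3094]
A−BK = [0.0978 0.0624; 0.1906 -0.1543]
AᵀP(A−BK) = [0.4456 -0.7502; -0.7502 1.2800]
P' = Q + AᵀP(A−BK) = [4.9456 -3.0002; -3.0002 3.5300]
tr(P') = 8.4757


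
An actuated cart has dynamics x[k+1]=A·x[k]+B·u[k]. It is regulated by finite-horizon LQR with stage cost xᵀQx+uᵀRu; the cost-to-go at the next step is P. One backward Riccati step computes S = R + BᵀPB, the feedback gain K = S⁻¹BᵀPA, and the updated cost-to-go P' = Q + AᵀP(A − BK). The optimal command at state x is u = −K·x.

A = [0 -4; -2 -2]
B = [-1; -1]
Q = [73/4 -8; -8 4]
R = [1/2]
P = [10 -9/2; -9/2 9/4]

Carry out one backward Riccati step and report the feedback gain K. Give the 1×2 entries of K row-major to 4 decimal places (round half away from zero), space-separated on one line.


BᵀP = [-5.5000 2.2500]
S = R + BᵀPB = [1/2] + [3.2500] = [3.7500]
BᵀPA = [-4.5000 17.5000]
K = S⁻¹·BᵀPA = [-1.2000 4.6667]
A−BK = [-1.2000 0.6667; -3.2000 2.6667]
AᵀP(A−BK) = [3.6000 -6.0000; -6.0000 15.3333]
P' = Q + AᵀP(A−BK) = [21.8500 -14.0000; -14.0000 19.3333]
tr(P') = 41.1833

-1.2000 4.6667


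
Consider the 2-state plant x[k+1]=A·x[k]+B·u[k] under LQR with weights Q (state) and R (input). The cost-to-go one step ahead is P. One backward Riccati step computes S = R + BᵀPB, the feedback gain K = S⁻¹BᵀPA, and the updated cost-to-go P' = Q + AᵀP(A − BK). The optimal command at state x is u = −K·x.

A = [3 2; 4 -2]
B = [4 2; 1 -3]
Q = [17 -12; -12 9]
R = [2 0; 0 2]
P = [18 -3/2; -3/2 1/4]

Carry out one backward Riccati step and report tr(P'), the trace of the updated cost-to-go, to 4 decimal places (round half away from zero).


BᵀP = [70.5000 -5.7500; 40.5000 -3.7500]
S = R + BᵀPB = [2 0; 0 2] + [276.2500 158.2500; 158.2500 92.2500] = [278.2500 158.2500; 158.2500 94.2500]
BᵀPA = [188.5000 152.5000; 106.5000 88.5000]
K = S⁻¹·BᵀPA = [0.7720 0.3113; -0.1662 0.4162]
A−BK = [0.2445 -0.0778; 2.7293 -1.0626]
AᵀP(A−BK) = [2.1836 -0.0169; -0.0169 0.6836]
P' = Q + AᵀP(A−BK) = [19.1836 -12.0169; -12.0169 9.6836]
tr(P') = 28.8672

28.8672


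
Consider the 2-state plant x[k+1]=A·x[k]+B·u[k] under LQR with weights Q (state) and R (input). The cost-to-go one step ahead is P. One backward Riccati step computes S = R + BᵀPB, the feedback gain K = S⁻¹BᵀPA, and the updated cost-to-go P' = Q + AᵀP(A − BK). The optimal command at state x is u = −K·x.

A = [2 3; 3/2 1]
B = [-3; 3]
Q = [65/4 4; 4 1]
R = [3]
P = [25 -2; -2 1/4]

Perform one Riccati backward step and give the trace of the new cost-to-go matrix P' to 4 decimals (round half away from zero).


BᵀP = [-81.0000 6.7500]
S = R + BᵀPB = [3] + [263.2500] = [266.2500]
BᵀPA = [-151.8750 -236.2500]
K = S⁻¹·BᵀPA = [-0.5704 -0.8873]
A−BK = [0.2887 0.3380; 3.2113 3.6620]
AᵀP(A−BK) = [1.9296 2.6127; 2.6127 3.6197]
P' = Q + AᵀP(A−BK) = [18.1796 6.6127; 6.6127 4.6197]
tr(P') = 22.7993

22.7993


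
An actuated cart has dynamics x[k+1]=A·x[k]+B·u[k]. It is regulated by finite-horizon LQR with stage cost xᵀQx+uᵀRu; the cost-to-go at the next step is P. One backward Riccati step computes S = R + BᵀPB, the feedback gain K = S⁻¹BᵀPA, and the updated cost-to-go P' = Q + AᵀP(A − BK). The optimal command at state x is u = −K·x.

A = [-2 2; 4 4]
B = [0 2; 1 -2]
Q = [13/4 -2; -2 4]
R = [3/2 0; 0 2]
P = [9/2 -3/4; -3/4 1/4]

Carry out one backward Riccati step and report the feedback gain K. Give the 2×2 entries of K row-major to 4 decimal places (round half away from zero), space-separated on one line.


0.2197 0.2890 -1.0578 0.5029

BᵀP = [-0.7500 0.2500; 10.5000 -2.0000]
S = R + BᵀPB = [3/2 0; 0 2] + [0.2500 -2.0000; -2.0000 25.0000] = [1.7500 -2.0000; -2.0000 27.0000]
BᵀPA = [2.5000 -0.5000; -29.0000 13.0000]
K = S⁻¹·BᵀPA = [0.2197 0.2890; -1.0578 0.5029]
A−BK = [0.1156 0.9942; 1.6647 4.7168]
AᵀP(A−BK) = [2.7746 -0.1387; -0.1387 3.6069]
P' = Q + AᵀP(A−BK) = [6.0246 -2.1387; -2.1387 7.6069]
tr(P') = 13.6315


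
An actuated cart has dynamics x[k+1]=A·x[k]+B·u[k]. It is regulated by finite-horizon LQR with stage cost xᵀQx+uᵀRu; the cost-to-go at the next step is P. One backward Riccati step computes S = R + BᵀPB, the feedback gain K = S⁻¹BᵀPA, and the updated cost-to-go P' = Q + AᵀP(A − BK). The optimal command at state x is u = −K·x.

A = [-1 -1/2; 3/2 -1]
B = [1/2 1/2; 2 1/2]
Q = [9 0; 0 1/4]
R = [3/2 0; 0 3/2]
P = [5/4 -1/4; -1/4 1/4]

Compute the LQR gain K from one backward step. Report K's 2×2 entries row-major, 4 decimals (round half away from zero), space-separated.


BᵀP = [0.1250 0.3750; 0.5000 0.0000]
S = R + BᵀPB = [3/2 0; 0 3/2] + [0.8125 0.2500; 0.2500 0.2500] = [2.3125 0.2500; 0.2500 1.7500]
BᵀPA = [0.4375 -0.4375; -0.5000 -0.2500]
K = S⁻¹·BᵀPA = [0.2235 -0.1765; -0.3176 -0.1176]
A−BK = [-0.9529 -0.3529; 1.2118 -0.5882]
AᵀP(A−BK) = [2.3059 0.2059; 0.2059 0.2059]
P' = Q + AᵀP(A−BK) = [11.3059 0.2059; 0.2059 0.4559]
tr(P') = 11.7618

0.2235 -0.1765 -0.3176 -0.1176


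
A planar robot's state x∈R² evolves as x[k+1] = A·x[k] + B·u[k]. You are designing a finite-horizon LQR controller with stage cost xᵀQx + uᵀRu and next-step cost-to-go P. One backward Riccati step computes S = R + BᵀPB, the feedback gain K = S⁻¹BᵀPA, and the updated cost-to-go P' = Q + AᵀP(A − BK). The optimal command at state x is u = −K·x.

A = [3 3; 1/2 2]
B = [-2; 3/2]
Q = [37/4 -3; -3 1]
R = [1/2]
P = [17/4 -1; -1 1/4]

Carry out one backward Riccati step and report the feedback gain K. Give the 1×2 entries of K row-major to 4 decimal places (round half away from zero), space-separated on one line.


BᵀP = [-10.0000 2.3750]
S = R + BᵀPB = [1/2] + [23.5625] = [24.0625]
BᵀPA = [-28.8125 -25.2500]
K = S⁻¹·BᵀPA = [-1.1974 -1.0494]
A−BK = [0.6052 0.9013; 2.2961 3.5740]
AᵀP(A−BK) = [0.8123 0.7656; 0.7656 0.7539]
P' = Q + AᵀP(A−BK) = [10.0623 -2.2344; -2.2344 1.7539]
tr(P') = 11.8162

-1.1974 -1.0494


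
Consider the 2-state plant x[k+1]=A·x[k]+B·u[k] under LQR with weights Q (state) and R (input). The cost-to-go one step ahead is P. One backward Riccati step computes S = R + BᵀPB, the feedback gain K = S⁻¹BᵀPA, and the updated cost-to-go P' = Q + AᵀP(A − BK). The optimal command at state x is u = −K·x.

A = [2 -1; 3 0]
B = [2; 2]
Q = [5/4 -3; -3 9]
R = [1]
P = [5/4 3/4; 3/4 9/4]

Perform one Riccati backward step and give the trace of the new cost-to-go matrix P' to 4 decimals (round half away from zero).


BᵀP = [4.0000 6.0000]
S = R + BᵀPB = [1] + [20.0000] = [21.0000]
BᵀPA = [26.0000 -4.0000]
K = S⁻¹·BᵀPA = [1.2381 -0.1905]
A−BK = [-0.4762 -0.6190; 0.5238 0.3810]
AᵀP(A−BK) = [2.0595 0.2024; 0.2024 0.4881]
P' = Q + AᵀP(A−BK) = [3.3095 -2.7976; -2.7976 9.4881]
tr(P') = 12.7976

12.7976


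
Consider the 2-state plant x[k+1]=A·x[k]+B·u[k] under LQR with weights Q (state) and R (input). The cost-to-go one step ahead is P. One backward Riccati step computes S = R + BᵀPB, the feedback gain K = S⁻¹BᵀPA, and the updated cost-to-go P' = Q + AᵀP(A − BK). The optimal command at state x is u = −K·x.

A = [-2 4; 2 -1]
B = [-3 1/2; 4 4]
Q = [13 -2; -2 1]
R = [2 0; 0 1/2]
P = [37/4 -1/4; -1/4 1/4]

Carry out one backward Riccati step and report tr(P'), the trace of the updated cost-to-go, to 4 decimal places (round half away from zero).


BᵀP = [-28.7500 1.7500; 3.6250 0.8750]
S = R + BᵀPB = [2 0; 0 1/2] + [93.2500 -7.3750; -7.3750 5.3125] = [95.2500 -7.3750; -7.3750 5.8125]
BᵀPA = [61.0000 -116.7500; -5.5000 13.6250]
K = S⁻¹·BᵀPA = [0.6289 -1.1580; -0.1482 0.8748]
A−BK = [-0.0391 0.0886; 0.0771 0.1327]
AᵀP(A−BK) = [0.8192 -1.5513; -1.5513 3.1357]
P' = Q + AᵀP(A−BK) = [13.8192 -3.5513; -3.5513 4.1357]
tr(P') = 17.9549

17.9549


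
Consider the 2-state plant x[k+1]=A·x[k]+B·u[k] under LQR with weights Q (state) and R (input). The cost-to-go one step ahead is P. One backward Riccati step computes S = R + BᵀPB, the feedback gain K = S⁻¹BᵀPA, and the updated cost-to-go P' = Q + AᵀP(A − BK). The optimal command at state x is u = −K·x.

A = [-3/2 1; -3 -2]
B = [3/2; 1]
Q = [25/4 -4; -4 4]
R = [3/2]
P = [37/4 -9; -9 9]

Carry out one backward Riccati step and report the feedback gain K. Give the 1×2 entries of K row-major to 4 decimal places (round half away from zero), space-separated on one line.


1.4348 3.2174

BᵀP = [4.8750 -4.5000]
S = R + BᵀPB = [3/2] + [2.8125] = [4.3125]
BᵀPA = [6.1875 13.8750]
K = S⁻¹·BᵀPA = [1.4348 3.2174]
A−BK = [-3.6522 -3.8261; -4.4348 -5.2174]
AᵀP(A−BK) = [11.9348 20.2174; 20.2174 36.6087]
P' = Q + AᵀP(A−BK) = [18.1848 16.2174; 16.2174 40.6087]
tr(P') = 58.7935


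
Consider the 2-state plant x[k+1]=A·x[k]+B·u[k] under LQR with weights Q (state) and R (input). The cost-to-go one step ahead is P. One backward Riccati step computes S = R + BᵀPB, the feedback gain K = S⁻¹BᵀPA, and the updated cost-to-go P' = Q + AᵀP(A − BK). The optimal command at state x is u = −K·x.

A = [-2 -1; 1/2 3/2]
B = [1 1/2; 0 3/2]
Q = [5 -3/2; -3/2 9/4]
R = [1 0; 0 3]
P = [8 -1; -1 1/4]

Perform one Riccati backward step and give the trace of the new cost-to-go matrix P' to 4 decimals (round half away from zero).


12.5284

BᵀP = [8.0000 -1.0000; 2.5000 -0.1250]
S = R + BᵀPB = [1 0; 0 3] + [8.0000 2.5000; 2.5000 1.0625] = [9.0000 2.5000; 2.5000 4.0625]
BᵀPA = [-16.5000 -9.5000; -5.0625 -2.6875]
K = S⁻¹·BᵀPA = [-1.7938 -1.0515; -0.1423 -0.0144]
A−BK = [-0.1351 0.0588; 0.7134 1.5216]
AᵀP(A−BK) = [3.7443 2.2639; 2.2639 1.5340]
P' = Q + AᵀP(A−BK) = [8.7443 0.7639; 0.7639 3.7840]
tr(P') = 12.5284


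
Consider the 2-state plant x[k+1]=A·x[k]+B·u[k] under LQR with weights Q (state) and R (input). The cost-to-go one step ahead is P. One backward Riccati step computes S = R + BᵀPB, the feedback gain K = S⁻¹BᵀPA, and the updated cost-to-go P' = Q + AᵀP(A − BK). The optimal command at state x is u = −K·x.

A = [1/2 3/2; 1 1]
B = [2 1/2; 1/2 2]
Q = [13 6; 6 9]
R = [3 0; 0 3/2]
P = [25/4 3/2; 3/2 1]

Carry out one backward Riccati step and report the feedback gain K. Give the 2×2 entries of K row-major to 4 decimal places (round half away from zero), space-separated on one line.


0.1761 0.5633 0.3392 0.4236

BᵀP = [13.2500 3.5000; 6.1250 2.7500]
S = R + BᵀPB = [3 0; 0 3/2] + [28.2500 13.6250; 13.6250 8.5625] = [31.2500 13.6250; 13.6250 10.0625]
BᵀPA = [10.1250 23.3750; 5.8125 11.9375]
K = S⁻¹·BᵀPA = [0.1761 0.5633; 0.3392 0.4236]
A−BK = [-0.0218 0.1616; 0.2336 -0.1288]
AᵀP(A−BK) = [0.3079 0.5218; 0.5218 1.3384]
P' = Q + AᵀP(A−BK) = [13.3079 6.5218; 6.5218 10.3384]
tr(P') = 23.6463


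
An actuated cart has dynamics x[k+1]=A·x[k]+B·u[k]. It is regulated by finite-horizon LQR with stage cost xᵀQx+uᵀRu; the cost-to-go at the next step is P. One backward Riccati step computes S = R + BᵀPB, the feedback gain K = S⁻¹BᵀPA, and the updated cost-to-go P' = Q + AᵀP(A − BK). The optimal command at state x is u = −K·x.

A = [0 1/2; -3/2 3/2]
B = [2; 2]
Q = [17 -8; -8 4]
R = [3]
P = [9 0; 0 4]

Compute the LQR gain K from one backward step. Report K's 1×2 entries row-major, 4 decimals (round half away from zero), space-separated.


BᵀP = [18.0000 8.0000]
S = R + BᵀPB = [3] + [52.0000] = [55.0000]
BᵀPA = [-12.0000 21.0000]
K = S⁻¹·BᵀPA = [-0.2182 0.3818]
A−BK = [0.4364 -0.2636; -1.0636 0.7364]
AᵀP(A−BK) = [6.3818 -4.4182; -4.4182 3.2318]
P' = Q + AᵀP(A−BK) = [23.3818 -12.4182; -12.4182 7.2318]
tr(P') = 30.6136

-0.2182 0.3818


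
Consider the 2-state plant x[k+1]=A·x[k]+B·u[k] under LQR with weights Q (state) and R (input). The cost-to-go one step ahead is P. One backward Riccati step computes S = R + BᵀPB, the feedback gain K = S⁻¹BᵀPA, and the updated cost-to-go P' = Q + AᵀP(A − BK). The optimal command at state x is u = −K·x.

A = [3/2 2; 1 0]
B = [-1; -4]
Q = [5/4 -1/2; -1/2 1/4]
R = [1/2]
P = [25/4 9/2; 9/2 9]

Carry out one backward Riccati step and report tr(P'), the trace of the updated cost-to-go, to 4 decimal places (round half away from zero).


18.8215

BᵀP = [-24.2500 -40.5000]
S = R + BᵀPB = [1/2] + [186.2500] = [186.7500]
BᵀPA = [-76.8750 -48.5000]
K = S⁻¹·BᵀPA = [-0.4116 -0.2597]
A−BK = [1.0884 1.7403; -0.6466 -1.0388]
AᵀP(A−BK) = [4.9172 7.7851; 7.7851 12.4043]
P' = Q + AᵀP(A−BK) = [6.1672 7.2851; 7.2851 12.6543]
tr(P') = 18.8215


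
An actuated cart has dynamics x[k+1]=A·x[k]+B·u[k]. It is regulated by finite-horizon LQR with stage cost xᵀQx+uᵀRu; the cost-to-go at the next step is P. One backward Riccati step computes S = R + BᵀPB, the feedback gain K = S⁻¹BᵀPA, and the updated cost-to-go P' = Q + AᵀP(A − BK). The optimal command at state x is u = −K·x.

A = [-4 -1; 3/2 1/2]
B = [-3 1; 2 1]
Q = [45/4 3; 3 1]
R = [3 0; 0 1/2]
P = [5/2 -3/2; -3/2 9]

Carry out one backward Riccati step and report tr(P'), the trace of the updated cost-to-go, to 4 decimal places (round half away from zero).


BᵀP = [-10.5000 22.5000; 1.0000 7.5000]
S = R + BᵀPB = [3 0; 0 1/2] + [76.5000 12.0000; 12.0000 8.5000] = [79.5000 12.0000; 12.0000 9.0000]
BᵀPA = [75.7500 21.7500; 7.2500 2.7500]
K = S⁻¹·BᵀPA = [1.0407 0.2848; -0.5820 -0.0741]
A−BK = [-0.2959 -0.0715; 0.0007 0.0046]
AᵀP(A−BK) = [3.6380 0.9657; 0.9657 0.2600]
P' = Q + AᵀP(A−BK) = [14.8880 3.9657; 3.9657 1.2600]
tr(P') = 16.1480

16.1480


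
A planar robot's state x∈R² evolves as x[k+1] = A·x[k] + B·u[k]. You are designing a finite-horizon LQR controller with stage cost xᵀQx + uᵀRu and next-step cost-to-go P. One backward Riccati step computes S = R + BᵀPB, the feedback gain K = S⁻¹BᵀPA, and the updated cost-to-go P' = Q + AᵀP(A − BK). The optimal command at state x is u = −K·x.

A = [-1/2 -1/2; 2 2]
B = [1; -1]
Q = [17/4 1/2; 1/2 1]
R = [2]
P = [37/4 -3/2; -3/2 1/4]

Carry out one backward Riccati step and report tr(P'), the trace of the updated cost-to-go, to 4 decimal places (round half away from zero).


BᵀP = [10.7500 -1.7500]
S = R + BᵀPB = [2] + [12.5000] = [14.5000]
BᵀPA = [-8.8750 -8.8750]
K = S⁻¹·BᵀPA = [-0.6121 -0.6121]
A−BK = [0.1121 0.1121; 1.3879 1.3879]
AᵀP(A−BK) = [0.8804 0.8804; 0.8804 0.8804]
P' = Q + AᵀP(A−BK) = [5.1304 1.3804; 1.3804 1.8804]
tr(P') = 7.0108

7.0108


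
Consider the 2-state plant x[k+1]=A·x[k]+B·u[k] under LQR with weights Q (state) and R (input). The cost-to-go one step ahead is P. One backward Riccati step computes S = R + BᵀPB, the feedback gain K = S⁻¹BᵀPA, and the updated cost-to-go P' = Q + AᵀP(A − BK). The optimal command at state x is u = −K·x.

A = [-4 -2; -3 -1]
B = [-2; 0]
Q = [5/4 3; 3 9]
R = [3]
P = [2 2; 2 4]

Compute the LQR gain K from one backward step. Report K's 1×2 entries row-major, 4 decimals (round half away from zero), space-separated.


BᵀP = [-4.0000 -4.0000]
S = R + BᵀPB = [3] + [8.0000] = [11.0000]
BᵀPA = [28.0000 12.0000]
K = S⁻¹·BᵀPA = [2.5455 1.0909]
A−BK = [1.0909 0.1818; -3.0000 -1.0000]
AᵀP(A−BK) = [44.7273 17.4545; 17.4545 6.9091]
P' = Q + AᵀP(A−BK) = [45.9773 20.4545; 20.4545 15.9091]
tr(P') = 61.8864

2.5455 1.0909


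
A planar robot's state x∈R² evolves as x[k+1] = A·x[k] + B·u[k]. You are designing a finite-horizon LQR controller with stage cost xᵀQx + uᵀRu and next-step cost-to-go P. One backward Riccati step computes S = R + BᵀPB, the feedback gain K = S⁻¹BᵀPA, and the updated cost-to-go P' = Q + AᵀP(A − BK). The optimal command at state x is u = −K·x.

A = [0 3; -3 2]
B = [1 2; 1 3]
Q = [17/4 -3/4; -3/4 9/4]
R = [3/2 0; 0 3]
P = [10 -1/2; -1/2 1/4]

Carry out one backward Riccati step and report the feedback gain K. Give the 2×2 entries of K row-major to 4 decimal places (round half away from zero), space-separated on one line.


0.1772 1.0717 -0.0633 0.9030

BᵀP = [9.5000 -0.2500; 18.5000 -0.2500]
S = R + BᵀPB = [3/2 0; 0 3] + [9.2500 18.2500; 18.2500 36.2500] = [10.7500 18.2500; 18.2500 39.2500]
BᵀPA = [0.7500 28.0000; 0.7500 55.0000]
K = S⁻¹·BᵀPA = [0.1772 1.0717; -0.0633 0.9030]
A−BK = [-0.0506 0.1224; -2.9873 -1.7806]
AᵀP(A−BK) = [2.1646 1.5190; 1.5190 5.3291]
P' = Q + AᵀP(A−BK) = [6.4146 0.7690; 0.7690 7.5791]
tr(P') = 13.9937


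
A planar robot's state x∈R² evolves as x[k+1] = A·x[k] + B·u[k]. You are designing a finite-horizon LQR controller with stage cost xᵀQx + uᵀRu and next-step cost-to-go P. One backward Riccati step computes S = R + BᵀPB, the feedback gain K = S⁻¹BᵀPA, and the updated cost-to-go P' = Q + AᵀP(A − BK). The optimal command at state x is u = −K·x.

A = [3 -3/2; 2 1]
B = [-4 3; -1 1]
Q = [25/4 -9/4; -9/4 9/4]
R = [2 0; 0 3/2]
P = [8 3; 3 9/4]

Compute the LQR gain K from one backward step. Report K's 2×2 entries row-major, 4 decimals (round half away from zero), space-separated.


BᵀP = [-35.0000 -14.2500; 27.0000 11.2500]
S = R + BᵀPB = [2 0; 0 3/2] + [154.2500 -119.2500; -119.2500 92.2500] = [156.2500 -119.2500; -119.2500 93.7500]
BᵀPA = [-133.5000 38.2500; 103.5000 -29.2500]
K = S⁻¹·BᵀPA = [-0.4049 0.2287; 0.5890 -0.0210]
A−BK = [-0.3865 -0.5219; 1.0061 1.2498]
AᵀP(A−BK) = [1.9877 1.2147; 1.2147 1.8852]
P' = Q + AᵀP(A−BK) = [8.2377 -1.0353; -1.0353 4.1352]
tr(P') = 12.3729

-0.4049 0.2287 0.5890 -0.0210


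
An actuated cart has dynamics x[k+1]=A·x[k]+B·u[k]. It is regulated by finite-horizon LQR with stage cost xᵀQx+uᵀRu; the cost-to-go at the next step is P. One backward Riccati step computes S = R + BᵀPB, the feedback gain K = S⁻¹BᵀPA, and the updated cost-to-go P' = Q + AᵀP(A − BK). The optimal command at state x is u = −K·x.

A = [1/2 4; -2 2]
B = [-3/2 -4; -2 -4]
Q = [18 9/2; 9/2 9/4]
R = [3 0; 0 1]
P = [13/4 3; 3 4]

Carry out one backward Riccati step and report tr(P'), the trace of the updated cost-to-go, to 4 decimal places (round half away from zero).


23.8582

BᵀP = [-10.8750 -12.5000; -25.0000 -28.0000]
S = R + BᵀPB = [3 0; 0 1] + [41.3125 93.5000; 93.5000 212.0000] = [44.3125 93.5000; 93.5000 213.0000]
BᵀPA = [19.5625 -68.5000; 43.5000 -156.0000]
K = S⁻¹·BᵀPA = [0.1430 -0.0065; 0.1415 -0.7296]
A−BK = [1.2803 1.0721; -1.1482 -0.9312]
AᵀP(A−BK) = [1.8619 1.3622; 1.3622 1.7463]
P' = Q + AᵀP(A−BK) = [19.8619 5.8622; 5.8622 3.9963]
tr(P') = 23.8582


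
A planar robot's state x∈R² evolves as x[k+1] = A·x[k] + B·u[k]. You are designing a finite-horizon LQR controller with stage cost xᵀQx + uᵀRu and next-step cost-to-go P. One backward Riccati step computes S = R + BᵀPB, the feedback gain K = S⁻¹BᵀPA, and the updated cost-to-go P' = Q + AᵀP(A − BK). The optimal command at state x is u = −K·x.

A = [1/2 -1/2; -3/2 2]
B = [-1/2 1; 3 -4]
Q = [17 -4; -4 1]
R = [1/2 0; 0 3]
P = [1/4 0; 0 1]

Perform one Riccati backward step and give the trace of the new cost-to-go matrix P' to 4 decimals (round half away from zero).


18.2753

BᵀP = [-0.1250 3.0000; 0.2500 -4.0000]
S = R + BᵀPB = [1/2 0; 0 3] + [9.0625 -12.1250; -12.1250 16.2500] = [9.5625 -12.1250; -12.1250 19.2500]
BᵀPA = [-4.5625 6.0625; 6.1250 -8.1250]
K = S⁻¹·BᵀPA = [-0.3659 0.4907; 0.0877 -0.1130]
A−BK = [0.2293 -0.1417; -0.0514 0.0759]
AᵀP(A−BK) = [0.1058 -0.1315; -0.1315 0.1695]
P' = Q + AᵀP(A−BK) = [17.1058 -4.1315; -4.1315 1.1695]
tr(P') = 18.2753


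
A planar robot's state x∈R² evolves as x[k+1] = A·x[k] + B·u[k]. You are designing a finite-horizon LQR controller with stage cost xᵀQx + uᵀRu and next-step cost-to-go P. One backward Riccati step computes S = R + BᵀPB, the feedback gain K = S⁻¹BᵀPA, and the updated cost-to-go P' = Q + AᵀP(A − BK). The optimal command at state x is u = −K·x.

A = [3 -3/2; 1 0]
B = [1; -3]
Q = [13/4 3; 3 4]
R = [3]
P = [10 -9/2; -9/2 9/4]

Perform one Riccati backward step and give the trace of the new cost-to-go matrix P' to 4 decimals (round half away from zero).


16.1100

BᵀP = [23.5000 -11.2500]
S = R + BᵀPB = [3] + [57.2500] = [60.2500]
BᵀPA = [59.2500 -35.2500]
K = S⁻¹·BᵀPA = [0.9834 -0.5851]
A−BK = [2.0166 -0.9149; 3.9502 -1.7552]
AᵀP(A−BK) = [6.9834 -3.5851; -3.5851 1.8766]
P' = Q + AᵀP(A−BK) = [10.2334 -0.5851; -0.5851 5.8766]
tr(P') = 16.1100


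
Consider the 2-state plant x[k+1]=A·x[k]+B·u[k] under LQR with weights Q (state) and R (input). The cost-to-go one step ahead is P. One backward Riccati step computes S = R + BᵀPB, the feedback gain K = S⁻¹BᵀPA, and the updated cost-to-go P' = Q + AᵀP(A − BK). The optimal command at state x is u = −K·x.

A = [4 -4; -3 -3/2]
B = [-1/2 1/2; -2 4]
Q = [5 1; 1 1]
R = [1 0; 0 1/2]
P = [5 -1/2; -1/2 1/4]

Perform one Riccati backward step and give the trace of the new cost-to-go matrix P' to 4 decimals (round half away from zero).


BᵀP = [-1.5000 -0.2500; 0.5000 0.7500]
S = R + BᵀPB = [1 0; 0 1/2] + [1.2500 -1.7500; -1.7500 3.2500] = [2.2500 -1.7500; -1.7500 3.7500]
BᵀPA = [-5.2500 6.3750; -0.2500 -3.1250]
K = S⁻¹·BᵀPA = [-3.7442 3.4302; -1.8140 0.7674]
A−BK = [3.0349 -2.6686; -3.2326 2.2907]
AᵀP(A−BK) = [74.1395 -63.6744; -63.6744 55.0930]
P' = Q + AᵀP(A−BK) = [79.1395 -62.6744; -62.6744 56.0930]
tr(P') = 135.2326

135.2326


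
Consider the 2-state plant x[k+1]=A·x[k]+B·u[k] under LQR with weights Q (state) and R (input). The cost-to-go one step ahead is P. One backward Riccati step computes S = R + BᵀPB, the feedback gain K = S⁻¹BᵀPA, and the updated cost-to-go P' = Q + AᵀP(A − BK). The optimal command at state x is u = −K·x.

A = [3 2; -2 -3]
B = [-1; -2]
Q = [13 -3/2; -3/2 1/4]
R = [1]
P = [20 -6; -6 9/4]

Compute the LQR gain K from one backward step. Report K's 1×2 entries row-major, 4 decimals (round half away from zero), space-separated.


BᵀP = [-8.0000 1.5000]
S = R + BᵀPB = [1] + [5.0000] = [6.0000]
BᵀPA = [-27.0000 -20.5000]
K = S⁻¹·BᵀPA = [-4.5000 -3.4167]
A−BK = [-1.5000 -1.4167; -11.0000 -9.8333]
AᵀP(A−BK) = [139.5000 119.2500; 119.2500 102.2083]
P' = Q + AᵀP(A−BK) = [152.5000 117.7500; 117.7500 102.4583]
tr(P') = 254.9583

-4.5000 -3.4167


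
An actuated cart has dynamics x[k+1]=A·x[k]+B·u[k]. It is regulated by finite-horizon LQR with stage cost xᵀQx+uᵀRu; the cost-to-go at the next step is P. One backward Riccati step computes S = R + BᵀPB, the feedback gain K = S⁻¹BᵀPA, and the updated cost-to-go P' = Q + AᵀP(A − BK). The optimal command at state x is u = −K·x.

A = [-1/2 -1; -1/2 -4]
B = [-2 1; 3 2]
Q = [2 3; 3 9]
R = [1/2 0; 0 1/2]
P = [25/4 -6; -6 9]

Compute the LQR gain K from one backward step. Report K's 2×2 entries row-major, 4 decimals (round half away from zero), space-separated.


BᵀP = [-30.5000 39.0000; -5.7500 12.0000]
S = R + BᵀPB = [1/2 0; 0 1/2] + [178.0000 47.5000; 47.5000 18.2500] = [178.5000 47.5000; 47.5000 18.7500]
BᵀPA = [-4.2500 -125.5000; -3.1250 -42.2500]
K = S⁻¹·BᵀPA = [0.0630 -0.3175; -0.3264 -1.4491]
A−BK = [-0.0476 -0.1859; -0.0364 -0.1495]
AᵀP(A−BK) = [0.0605 0.2474; 0.2474 1.1839]
P' = Q + AᵀP(A−BK) = [2.0605 3.2474; 3.2474 10.1839]
tr(P') = 12.2444

0.0630 -0.3175 -0.3264 -1.4491


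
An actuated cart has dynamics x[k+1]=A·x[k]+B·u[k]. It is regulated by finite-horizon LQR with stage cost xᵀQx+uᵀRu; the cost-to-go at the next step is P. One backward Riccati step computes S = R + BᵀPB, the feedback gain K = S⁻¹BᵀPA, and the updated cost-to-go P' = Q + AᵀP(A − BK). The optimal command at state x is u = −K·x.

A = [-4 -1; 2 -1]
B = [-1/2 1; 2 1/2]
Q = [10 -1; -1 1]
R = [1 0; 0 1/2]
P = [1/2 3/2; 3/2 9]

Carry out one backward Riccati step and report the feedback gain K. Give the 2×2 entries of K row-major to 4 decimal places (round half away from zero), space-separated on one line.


0.9785 -0.3832 -0.8696 -0.6087

BᵀP = [2.7500 17.2500; 1.2500 6.0000]
S = R + BᵀPB = [1 0; 0 1/2] + [33.1250 11.3750; 11.3750 4.2500] = [34.1250 11.3750; 11.3750 4.7500]
BᵀPA = [23.5000 -20.0000; 7.0000 -7.2500]
K = S⁻¹·BᵀPA = [0.9785 -0.3832; -0.8696 -0.6087]
A−BK = [-2.6412 -0.5829; 0.4778 0.0707]
AᵀP(A−BK) = [3.0922 0.2656; 0.2656 0.4233]
P' = Q + AᵀP(A−BK) = [13.0922 -0.7344; -0.7344 1.4233]
tr(P') = 14.5155


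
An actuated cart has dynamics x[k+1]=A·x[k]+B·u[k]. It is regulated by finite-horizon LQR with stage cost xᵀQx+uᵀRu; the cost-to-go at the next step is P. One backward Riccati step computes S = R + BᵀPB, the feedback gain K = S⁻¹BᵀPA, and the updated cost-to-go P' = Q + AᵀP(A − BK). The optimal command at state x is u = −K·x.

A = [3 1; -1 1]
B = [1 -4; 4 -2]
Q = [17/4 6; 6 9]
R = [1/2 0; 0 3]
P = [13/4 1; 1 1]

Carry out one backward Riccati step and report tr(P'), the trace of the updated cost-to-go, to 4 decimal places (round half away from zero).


BᵀP = [7.2500 5.0000; -15.0000 -6.0000]
S = R + BᵀPB = [1/2 0; 0 3] + [27.2500 -39.0000; -39.0000 72.0000] = [27.7500 -39.0000; -39.0000 75.0000]
BᵀPA = [16.7500 12.2500; -39.0000 -21.0000]
K = S⁻¹·BᵀPA = [-0.4726 0.1780; -0.7657 -0.1874]
A−BK = [0.4096 0.0723; -0.6412 -0.0870]
AᵀP(A−BK) = [2.3019 0.4585; 0.4585 0.1332]
P' = Q + AᵀP(A−BK) = [6.5519 6.4585; 6.4585 9.1332]
tr(P') = 15.6851

15.6851


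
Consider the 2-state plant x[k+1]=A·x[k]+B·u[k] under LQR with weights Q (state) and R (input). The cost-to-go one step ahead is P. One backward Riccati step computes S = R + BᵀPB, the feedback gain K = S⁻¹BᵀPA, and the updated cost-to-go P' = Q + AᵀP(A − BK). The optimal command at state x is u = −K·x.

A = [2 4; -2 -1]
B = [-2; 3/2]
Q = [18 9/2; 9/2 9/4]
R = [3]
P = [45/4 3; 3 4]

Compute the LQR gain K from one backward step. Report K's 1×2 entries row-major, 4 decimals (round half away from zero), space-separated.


BᵀP = [-18.0000 0.0000]
S = R + BᵀPB = [3] + [36.0000] = [39.0000]
BᵀPA = [-36.0000 -72.0000]
K = S⁻¹·BᵀPA = [-0.9231 -1.8462]
A−BK = [0.1538 0.3077; -0.6154 1.7692]
AᵀP(A−BK) = [3.7692 1.5385; 1.5385 27.0769]
P' = Q + AᵀP(A−BK) = [21.7692 6.0385; 6.0385 29.3269]
tr(P') = 51.0962

-0.9231 -1.8462


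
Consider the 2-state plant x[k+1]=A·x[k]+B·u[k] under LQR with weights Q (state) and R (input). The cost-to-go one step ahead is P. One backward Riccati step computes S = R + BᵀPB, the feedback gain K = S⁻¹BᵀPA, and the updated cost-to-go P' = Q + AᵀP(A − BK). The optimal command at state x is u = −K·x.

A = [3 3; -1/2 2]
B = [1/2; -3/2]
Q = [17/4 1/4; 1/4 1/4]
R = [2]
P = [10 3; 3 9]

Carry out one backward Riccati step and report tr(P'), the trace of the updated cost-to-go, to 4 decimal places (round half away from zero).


BᵀP = [0.5000 -12.0000]
S = R + BᵀPB = [2] + [18.2500] = [20.2500]
BᵀPA = [7.5000 -22.5000]
K = S⁻¹·BᵀPA = [0.3704 -1.1111]
A−BK = [2.8148 3.5556; 0.0556 0.3333]
AᵀP(A−BK) = [80.4722 102.8333; 102.8333 137.0000]
P' = Q + AᵀP(A−BK) = [84.7222 103.0833; 103.0833 137.2500]
tr(P') = 221.9722

221.9722


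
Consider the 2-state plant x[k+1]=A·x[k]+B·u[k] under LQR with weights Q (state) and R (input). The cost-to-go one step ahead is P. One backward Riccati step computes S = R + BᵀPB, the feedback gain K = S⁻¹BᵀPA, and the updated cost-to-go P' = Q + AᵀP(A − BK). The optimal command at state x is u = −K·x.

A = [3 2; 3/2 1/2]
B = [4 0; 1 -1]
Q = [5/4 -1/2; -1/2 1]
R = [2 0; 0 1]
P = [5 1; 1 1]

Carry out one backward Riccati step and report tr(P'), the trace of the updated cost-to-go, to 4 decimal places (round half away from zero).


BᵀP = [21.0000 5.0000; -1.0000 -1.0000]
S = R + BᵀPB = [2 0; 0 1] + [89.0000 -5.0000; -5.0000 1.0000] = [91.0000 -5.0000; -5.0000 2.0000]
BᵀPA = [70.5000 44.5000; -4.5000 -2.5000]
K = S⁻¹·BᵀPA = [0.7548 0.4873; -0.3631 -0.0318]
A−BK = [-0.0191 0.0510; 0.3822 -0.0191]
AᵀP(A−BK) = [1.4045 0.7548; 0.7548 0.4873]
P' = Q + AᵀP(A−BK) = [2.6545 0.2548; 0.2548 1.4873]
tr(P') = 4.1417

4.1417


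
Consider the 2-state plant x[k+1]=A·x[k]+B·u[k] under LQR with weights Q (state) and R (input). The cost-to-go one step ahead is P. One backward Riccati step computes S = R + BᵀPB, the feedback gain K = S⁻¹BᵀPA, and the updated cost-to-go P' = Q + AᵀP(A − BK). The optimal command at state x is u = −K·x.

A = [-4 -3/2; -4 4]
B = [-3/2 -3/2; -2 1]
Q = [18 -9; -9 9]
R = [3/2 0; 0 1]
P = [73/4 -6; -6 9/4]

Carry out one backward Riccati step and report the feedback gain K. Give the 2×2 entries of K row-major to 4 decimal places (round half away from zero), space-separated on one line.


BᵀP = [-15.3750 4.5000; -33.3750 11.2500]
S = R + BᵀPB = [3/2 0; 0 1] + [14.0625 27.5625; 27.5625 61.3125] = [15.5625 27.5625; 27.5625 62.3125]
BᵀPA = [43.5000 41.0625; 88.5000 95.0625]
K = S⁻¹·BᵀPA = [1.2917 -0.2926; 0.8489 1.6550]
A−BK = [-0.7891 0.5436; -2.2656 1.7599]
AᵀP(A−BK) = [4.6829 -0.2397; -0.2397 3.7488]
P' = Q + AᵀP(A−BK) = [22.6829 -9.2397; -9.2397 12.7488]
tr(P') = 35.4317

1.2917 -0.2926 0.8489 1.6550


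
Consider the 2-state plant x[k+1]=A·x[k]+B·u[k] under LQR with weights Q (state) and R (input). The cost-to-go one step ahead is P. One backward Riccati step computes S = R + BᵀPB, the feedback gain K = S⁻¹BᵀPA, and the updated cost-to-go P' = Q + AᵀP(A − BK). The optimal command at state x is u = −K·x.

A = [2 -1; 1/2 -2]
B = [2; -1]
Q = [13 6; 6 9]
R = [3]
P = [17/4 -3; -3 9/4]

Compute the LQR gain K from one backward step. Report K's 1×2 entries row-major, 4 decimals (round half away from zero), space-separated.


BᵀP = [11.5000 -8.2500]
S = R + BᵀPB = [3] + [31.2500] = [34.2500]
BᵀPA = [18.8750 5.0000]
K = S⁻¹·BᵀPA = [0.5511 0.1460]
A−BK = [0.8978 -1.2920; 1.0511 -1.8540]
AᵀP(A−BK) = [1.1606 -0.0055; -0.0055 0.5201]
P' = Q + AᵀP(A−BK) = [14.1606 5.9945; 5.9945 9.5201]
tr(P') = 23.6807

0.5511 0.1460


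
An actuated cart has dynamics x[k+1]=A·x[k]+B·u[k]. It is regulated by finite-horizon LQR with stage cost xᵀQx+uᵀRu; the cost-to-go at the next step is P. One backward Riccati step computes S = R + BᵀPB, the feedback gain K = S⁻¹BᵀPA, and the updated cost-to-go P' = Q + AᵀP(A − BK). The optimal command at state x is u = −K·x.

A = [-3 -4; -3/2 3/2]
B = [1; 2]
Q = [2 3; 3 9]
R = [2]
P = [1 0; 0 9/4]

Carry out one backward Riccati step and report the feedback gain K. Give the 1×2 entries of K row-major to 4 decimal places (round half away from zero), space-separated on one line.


BᵀP = [1.0000 4.5000]
S = R + BᵀPB = [2] + [10.0000] = [12.0000]
BᵀPA = [-9.7500 2.7500]
K = S⁻¹·BᵀPA = [-0.8125 0.2292]
A−BK = [-2.1875 -4.2292; 0.1250 1.0417]
AᵀP(A−BK) = [6.1406 9.1719; 9.1719 20.4323]
P' = Q + AᵀP(A−BK) = [8.1406 12.1719; 12.1719 29.4323]
tr(P') = 37.5729

-0.8125 0.2292
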